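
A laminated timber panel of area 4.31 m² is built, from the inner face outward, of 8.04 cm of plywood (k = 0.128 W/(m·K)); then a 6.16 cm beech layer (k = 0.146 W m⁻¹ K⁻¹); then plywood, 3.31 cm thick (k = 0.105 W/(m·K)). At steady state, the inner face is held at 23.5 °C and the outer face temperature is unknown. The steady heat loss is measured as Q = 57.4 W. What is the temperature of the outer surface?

Sum the resistances:
  R_plywood = L/(kA) = 0.0804/(0.128·4.31) = 0.1457 K/W
  R_beech = L/(kA) = 0.0616/(0.146·4.31) = 0.09789 K/W
  R_plywood = L/(kA) = 0.0331/(0.105·4.31) = 0.07314 K/W
ΣR = 0.3168 K/W
ΔT = Q·ΣR = 57.4 × 0.3168 = 18.18 K
Heat flows outward, so T_out = T_in − ΔT = 23.5 − 18.18 = 5.32 °C

T_out = 5.32 °C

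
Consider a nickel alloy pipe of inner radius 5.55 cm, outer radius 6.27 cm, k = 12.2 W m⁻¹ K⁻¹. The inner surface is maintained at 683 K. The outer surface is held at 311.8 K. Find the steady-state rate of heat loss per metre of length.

Q' = 233 kW/m

Q' = 2πk·ΔT/ln(r₂/r₁) = 2π × 12.2 × 371.2 / ln(0.0627/0.0555) = 2.33×10^5 W/m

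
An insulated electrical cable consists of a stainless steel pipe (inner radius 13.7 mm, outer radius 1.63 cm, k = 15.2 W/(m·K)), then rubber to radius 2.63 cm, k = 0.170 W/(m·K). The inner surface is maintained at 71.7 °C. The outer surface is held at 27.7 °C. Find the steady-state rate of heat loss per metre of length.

Series thermal resistances, inner to outer:
  R'_stainless steel = ln(0.0163/0.0137)/(2πk) = 0.1738/(2π·15.2) = 0.001819 m·K/W
  R'_rubber = ln(0.0263/0.0163)/(2πk) = 0.4784/(2π·0.170) = 0.4479 m·K/W
ΣR = 0.001819 + 0.4479 = 0.4497 m·K/W
Q' = ΔT/ΣR = (71.7 °C − 27.7 °C)/0.4497 = 97.8 W/m

Q' = 97.8 W/m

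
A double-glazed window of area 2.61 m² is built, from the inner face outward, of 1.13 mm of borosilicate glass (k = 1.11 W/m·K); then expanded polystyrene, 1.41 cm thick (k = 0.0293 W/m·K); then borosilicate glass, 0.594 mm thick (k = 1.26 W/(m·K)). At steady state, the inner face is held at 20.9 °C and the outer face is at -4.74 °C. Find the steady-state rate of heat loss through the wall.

Q = 139 W

Series thermal resistances, inner to outer:
  R_borosilicate glass = L/(kA) = 0.00113/(1.11·2.61) = 3.900×10^-4 K/W
  R_expanded polystyrene = L/(kA) = 0.0141/(0.0293·2.61) = 0.1844 K/W
  R_borosilicate glass = L/(kA) = 5.94×10^-4/(1.26·2.61) = 1.806×10^-4 K/W
ΣR = 3.900×10^-4 + 0.1844 + 1.806×10^-4 = 0.1850 K/W
Q = ΔT/ΣR = (20.9 °C − -4.74 °C)/0.1850 = 139 W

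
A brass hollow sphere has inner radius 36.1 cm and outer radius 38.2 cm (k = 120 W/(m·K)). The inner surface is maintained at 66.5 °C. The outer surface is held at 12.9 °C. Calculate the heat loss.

Q = 5.31×10^5 W

Q = 4πk·ΔT/(1/r₁ − 1/r₂) = 4π × 120 × 53.6 / (1/0.361 − 1/0.382) = 5.31×10^5 W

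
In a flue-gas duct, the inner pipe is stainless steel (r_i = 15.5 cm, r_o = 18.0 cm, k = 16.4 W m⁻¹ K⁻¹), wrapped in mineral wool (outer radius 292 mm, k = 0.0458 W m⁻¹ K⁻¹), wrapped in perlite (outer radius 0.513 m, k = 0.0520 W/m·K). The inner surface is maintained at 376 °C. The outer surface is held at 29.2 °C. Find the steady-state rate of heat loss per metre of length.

Q' = 102 W/m

Treat each layer as a resistance in series:
  R'_stainless steel = ln(0.180/0.155)/(2πk) = 0.1495/(2π·16.4) = 0.001451 m·K/W
  R'_mineral wool = ln(0.292/0.180)/(2πk) = 0.4838/(2π·0.0458) = 1.681 m·K/W
  R'_perlite = ln(0.513/0.292)/(2πk) = 0.5635/(2π·0.0520) = 1.725 m·K/W
ΣR = 0.001451 + 1.681 + 1.725 = 3.407 m·K/W
Q' = ΔT/ΣR = (376 °C − 29.2 °C)/3.407 = 102 W/m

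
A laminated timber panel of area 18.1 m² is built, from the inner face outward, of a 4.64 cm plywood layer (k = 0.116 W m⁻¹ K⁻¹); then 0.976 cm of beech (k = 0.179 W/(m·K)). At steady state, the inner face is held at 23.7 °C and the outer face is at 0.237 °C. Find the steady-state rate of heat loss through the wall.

Q = 934 W

Resistance network (inner→outer):
  R_plywood = L/(kA) = 0.0464/(0.116·18.1) = 0.02210 K/W
  R_beech = L/(kA) = 0.00976/(0.179·18.1) = 0.003012 K/W
ΣR = 0.02210 + 0.003012 = 0.02511 K/W
Q = ΔT/ΣR = (23.7 °C − 0.237 °C)/0.02511 = 934 W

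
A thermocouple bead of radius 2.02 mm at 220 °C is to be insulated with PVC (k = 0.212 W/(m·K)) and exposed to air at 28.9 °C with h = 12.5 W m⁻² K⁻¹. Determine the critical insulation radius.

For a sphere, r_cr = 2k_ins/h = 2·0.212/12.5 = 0.0339 m = 3.39 cm

r_cr = 3.39 cm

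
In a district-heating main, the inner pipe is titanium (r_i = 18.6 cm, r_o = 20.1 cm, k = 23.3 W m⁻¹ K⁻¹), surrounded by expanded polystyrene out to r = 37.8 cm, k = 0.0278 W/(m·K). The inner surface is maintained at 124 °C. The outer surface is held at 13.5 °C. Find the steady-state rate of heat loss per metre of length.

Q' = 30.6 W/m

Series thermal resistances, inner to outer:
  R'_titanium = ln(0.201/0.186)/(2πk) = 0.07756/(2π·23.3) = 5.298×10^-4 m·K/W
  R'_expanded polystyrene = ln(0.378/0.201)/(2πk) = 0.6316/(2π·0.0278) = 3.616 m·K/W
ΣR = 5.298×10^-4 + 3.616 = 3.617 m·K/W
Q' = ΔT/ΣR = (124 °C − 13.5 °C)/3.617 = 30.6 W/m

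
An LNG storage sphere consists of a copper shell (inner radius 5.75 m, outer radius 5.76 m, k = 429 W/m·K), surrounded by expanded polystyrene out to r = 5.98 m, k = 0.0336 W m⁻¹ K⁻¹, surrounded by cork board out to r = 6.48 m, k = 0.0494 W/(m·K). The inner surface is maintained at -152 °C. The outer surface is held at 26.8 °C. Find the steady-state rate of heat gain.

Q = 4.98 kW

Series thermal resistances, inner to outer:
  R_copper = (1/5.75 − 1/5.76)/(4πk) = 3.019×10^-4/(4π·429) = 5.601×10^-8 K/W
  R_expanded polystyrene = (1/5.76 − 1/5.98)/(4πk) = 0.006387/(4π·0.0336) = 0.01513 K/W
  R_cork board = (1/5.98 − 1/6.48)/(4πk) = 0.01290/(4π·0.0494) = 0.02079 K/W
ΣR = 5.601×10^-8 + 0.01513 + 0.02079 = 0.03592 K/W
Q = ΔT/ΣR = (-152 °C − 26.8 °C)/0.03592 = -4980 W
(Negative Q ⇒ heat flows inward; heat gain = 4980 W.)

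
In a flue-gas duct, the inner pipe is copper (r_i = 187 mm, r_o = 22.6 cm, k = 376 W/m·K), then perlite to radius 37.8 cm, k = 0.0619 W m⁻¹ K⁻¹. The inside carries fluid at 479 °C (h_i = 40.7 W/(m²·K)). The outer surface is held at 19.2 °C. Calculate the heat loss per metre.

Q' = 342 W/m

Series thermal resistances, inner to outer:
  R'_conv,in = 1/(2πr h) = 1/(2π·0.187·40.7) = 0.02091 m·K/W
  R'_copper = ln(0.226/0.187)/(2πk) = 0.1894/(2π·376) = 8.018×10^-5 m·K/W
  R'_perlite = ln(0.378/0.226)/(2πk) = 0.5144/(2π·0.0619) = 1.323 m·K/W
ΣR = 0.02091 + 8.018×10^-5 + 1.323 = 1.344 m·K/W
Q' = ΔT/ΣR = (479 °C − 19.2 °C)/1.344 = 342 W/m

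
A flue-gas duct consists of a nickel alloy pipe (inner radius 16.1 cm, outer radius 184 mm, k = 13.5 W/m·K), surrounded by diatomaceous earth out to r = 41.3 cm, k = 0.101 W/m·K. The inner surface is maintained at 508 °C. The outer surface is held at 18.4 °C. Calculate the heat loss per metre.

Q' = 384 W/m

Series thermal resistances, inner to outer:
  R'_nickel alloy = ln(0.184/0.161)/(2πk) = 0.1335/(2π·13.5) = 0.001574 m·K/W
  R'_diatomaceous earth = ln(0.413/0.184)/(2πk) = 0.8085/(2π·0.101) = 1.274 m·K/W
ΣR = 0.001574 + 1.274 = 1.276 m·K/W
Q' = ΔT/ΣR = (508 °C − 18.4 °C)/1.276 = 384 W/m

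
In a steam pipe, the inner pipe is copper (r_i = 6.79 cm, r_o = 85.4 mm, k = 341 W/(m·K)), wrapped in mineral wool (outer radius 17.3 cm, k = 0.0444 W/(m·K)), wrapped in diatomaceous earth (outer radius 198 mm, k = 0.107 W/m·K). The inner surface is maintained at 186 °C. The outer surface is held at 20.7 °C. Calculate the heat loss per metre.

Q' = 60.5 W/m

Treat each layer as a resistance in series:
  R'_copper = ln(0.0854/0.0679)/(2πk) = 0.2293/(2π·341) = 1.070×10^-4 m·K/W
  R'_mineral wool = ln(0.173/0.0854)/(2πk) = 0.7059/(2π·0.0444) = 2.531 m·K/W
  R'_diatomaceous earth = ln(0.198/0.173)/(2πk) = 0.1350/(2π·0.107) = 0.2008 m·K/W
ΣR = 1.070×10^-4 + 2.531 + 0.2008 = 2.732 m·K/W
Q' = ΔT/ΣR = (186 °C − 20.7 °C)/2.732 = 60.5 W/m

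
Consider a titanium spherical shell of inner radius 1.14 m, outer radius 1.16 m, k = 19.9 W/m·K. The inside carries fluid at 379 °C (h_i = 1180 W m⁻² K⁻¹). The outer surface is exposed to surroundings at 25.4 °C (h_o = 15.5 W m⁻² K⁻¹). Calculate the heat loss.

Series thermal resistances, inner to outer:
  R_conv,in = 1/(4πr²h) = 1/(4π·1.14²·1180) = 5.189×10^-5 K/W
  R_titanium = (1/1.14 − 1/1.16)/(4πk) = 0.01512/(4π·19.9) = 6.048×10^-5 K/W
  R_conv,out = 1/(4πr²h) = 1/(4π·1.16²·15.5) = 0.003815 K/W
ΣR = 5.189×10^-5 + 6.048×10^-5 + 0.003815 = 0.003927 K/W
Q = ΔT/ΣR = (379 °C − 25.4 °C)/0.003927 = 90000 W

Q = 90.0 kW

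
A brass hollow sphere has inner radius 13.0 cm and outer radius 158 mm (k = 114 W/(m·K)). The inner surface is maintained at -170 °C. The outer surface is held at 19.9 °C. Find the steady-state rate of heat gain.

Q = 4πk·ΔT/(1/r₁ − 1/r₂) = 4π × 114 × 189.9 / (1/0.130 − 1/0.158) = 2.00×10^5 W

Q = 200 kW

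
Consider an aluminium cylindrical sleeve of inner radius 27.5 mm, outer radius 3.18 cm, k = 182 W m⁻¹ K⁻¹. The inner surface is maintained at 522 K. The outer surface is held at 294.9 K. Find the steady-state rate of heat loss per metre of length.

Q' = 1790 kW/m

Q' = 2πk·ΔT/ln(r₂/r₁) = 2π × 182 × 227.1 / ln(0.0318/0.0275) = 1.79×10^6 W/m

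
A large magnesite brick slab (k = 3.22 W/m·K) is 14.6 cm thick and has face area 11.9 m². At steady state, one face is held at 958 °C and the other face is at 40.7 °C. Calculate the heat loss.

Q = kA·ΔT/L = 3.22 × 11.9 × |958 °C − 40.7 °C| / 0.146 = 2.41×10^5 W

Q = 241 kW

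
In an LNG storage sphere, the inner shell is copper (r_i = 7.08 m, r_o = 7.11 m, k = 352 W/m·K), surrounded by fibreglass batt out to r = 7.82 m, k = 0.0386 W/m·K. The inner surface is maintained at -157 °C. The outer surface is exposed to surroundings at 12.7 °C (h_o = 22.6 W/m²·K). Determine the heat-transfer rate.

Q = 6430 W

Resistance network (inner→outer):
  R_copper = (1/7.08 − 1/7.11)/(4πk) = 5.960×10^-4/(4π·352) = 1.347×10^-7 K/W
  R_fibreglass batt = (1/7.11 − 1/7.82)/(4πk) = 0.01277/(4π·0.0386) = 0.02633 K/W
  R_conv,out = 1/(4πr²h) = 1/(4π·7.82²·22.6) = 5.758×10^-5 K/W
ΣR = 1.347×10^-7 + 0.02633 + 5.758×10^-5 = 0.02639 K/W
Q = ΔT/ΣR = (-157 °C − 12.7 °C)/0.02639 = -6430 W
(Negative Q ⇒ heat flows inward; heat gain = 6430 W.)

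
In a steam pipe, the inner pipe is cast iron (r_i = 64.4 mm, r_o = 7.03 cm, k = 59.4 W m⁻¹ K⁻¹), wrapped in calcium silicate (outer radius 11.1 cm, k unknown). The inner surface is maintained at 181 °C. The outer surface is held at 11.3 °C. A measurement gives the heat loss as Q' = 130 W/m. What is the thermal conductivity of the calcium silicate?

ΣR = ΔT/Q' = |181 − 11.3|/130 = 1.305 m·K/W
Known resistances:
  R'_cast iron = ln(0.0703/0.0644)/(2πk) = 0.08766/(2π·59.4) = 2.349×10^-4 m·K/W
R_calcium silicate = ΣR − ΣR_known = 1.305 − 2.349×10^-4 = 1.305 m·K/W
ln(r₂/r₁)/(2πk) = 1.305 ⇒ k = 0.4568/(2π·1.305) = 0.0557 W/m·K

k = 0.0557 W/m·K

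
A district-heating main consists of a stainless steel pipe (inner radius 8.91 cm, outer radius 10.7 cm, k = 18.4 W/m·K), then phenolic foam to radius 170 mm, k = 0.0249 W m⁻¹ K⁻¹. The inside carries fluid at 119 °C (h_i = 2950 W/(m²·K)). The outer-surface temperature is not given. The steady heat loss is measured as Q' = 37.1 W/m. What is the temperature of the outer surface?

Series resistances:
  R'_conv,in = 1/(2πr h) = 1/(2π·0.0891·2950) = 6.055×10^-4 m·K/W
  R'_stainless steel = ln(0.107/0.0891)/(2πk) = 0.1831/(2π·18.4) = 0.001584 m·K/W
  R'_phenolic foam = ln(0.170/0.107)/(2πk) = 0.4630/(2π·0.0249) = 2.959 m·K/W
ΣR = 2.961 m·K/W
ΔT = Q'·ΣR = 37.1 × 2.961 = 109.9 K
Heat flows outward, so T_out = T_in − ΔT = 119 − 109.9 = 9.1 °C

T_out = 9.1 °C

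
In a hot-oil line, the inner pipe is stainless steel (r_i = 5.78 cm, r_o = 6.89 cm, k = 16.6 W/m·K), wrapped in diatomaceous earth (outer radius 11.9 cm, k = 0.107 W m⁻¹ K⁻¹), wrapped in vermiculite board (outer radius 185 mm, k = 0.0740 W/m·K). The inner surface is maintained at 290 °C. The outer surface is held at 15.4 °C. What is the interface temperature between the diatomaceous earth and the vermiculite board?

Resistance network (inner→outer):
  R'_stainless steel = ln(0.0689/0.0578)/(2πk) = 0.1757/(2π·16.6) = 0.001684 m·K/W
  R'_diatomaceous earth = ln(0.119/0.0689)/(2πk) = 0.5465/(2π·0.107) = 0.8128 m·K/W
  R'_vermiculite board = ln(0.185/0.119)/(2πk) = 0.4412/(2π·0.0740) = 0.9490 m·K/W
ΣR = 0.001684 + 0.8128 + 0.9490 = 1.763 m·K/W
Q' = ΔT/ΣR = (290 °C − 15.4 °C)/1.763 = 155.8 W/m
From the inner boundary to the diatomaceous earth/vermiculite board interface, ΣR_partial = 0.8145 m·K/W.
T_interface = T_in − Q'·ΣR_partial = 290 °C − (155.8)(0.8145) = 163 °C

T = 163 °C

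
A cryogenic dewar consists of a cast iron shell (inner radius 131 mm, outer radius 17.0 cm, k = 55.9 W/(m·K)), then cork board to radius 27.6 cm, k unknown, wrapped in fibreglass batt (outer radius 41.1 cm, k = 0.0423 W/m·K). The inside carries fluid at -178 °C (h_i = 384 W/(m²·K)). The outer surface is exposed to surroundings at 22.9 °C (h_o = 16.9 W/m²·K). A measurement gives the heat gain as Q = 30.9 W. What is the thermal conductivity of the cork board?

k = 0.0426 W/m·K

ΣR = ΔT/Q = |-178 − 22.9|/30.9 = 6.502 K/W
Known resistances:
  R_conv,in = 1/(4πr²h) = 1/(4π·0.131²·384) = 0.01208 K/W
  R_cast iron = (1/0.131 − 1/0.170)/(4πk) = 1.751/(4π·55.9) = 0.002493 K/W
  R_fibreglass batt = (1/0.276 − 1/0.411)/(4πk) = 1.190/(4π·0.0423) = 2.239 K/W
  R_conv,out = 1/(4πr²h) = 1/(4π·0.411²·16.9) = 0.02788 K/W
R_cork board = ΣR − ΣR_known = 6.502 − 2.281 = 4.221 K/W
(1/r₁−1/r₂)/(4πk) = 4.221 ⇒ k = 2.259/(4π·4.221) = 0.0426 W/m·K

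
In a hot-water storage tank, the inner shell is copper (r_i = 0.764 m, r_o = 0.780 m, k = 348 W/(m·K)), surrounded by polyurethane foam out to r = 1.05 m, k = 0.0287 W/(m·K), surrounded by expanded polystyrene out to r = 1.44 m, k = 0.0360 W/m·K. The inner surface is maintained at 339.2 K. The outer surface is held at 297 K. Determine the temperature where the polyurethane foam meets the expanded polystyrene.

Resistance network (inner→outer):
  R_copper = (1/0.764 − 1/0.780)/(4πk) = 0.02685/(4π·348) = 6.140×10^-6 K/W
  R_polyurethane foam = (1/0.780 − 1/1.05)/(4πk) = 0.3297/(4π·0.0287) = 0.9141 K/W
  R_expanded polystyrene = (1/1.05 − 1/1.44)/(4πk) = 0.2579/(4π·0.0360) = 0.5702 K/W
ΣR = 6.140×10^-6 + 0.9141 + 0.5702 = 1.484 K/W
Q = ΔT/ΣR = (339.2 K − 297 K)/1.484 = 28.44 W
From the inner boundary to the polyurethane foam/expanded polystyrene interface, ΣR_partial = 0.9141 K/W.
T_interface = T_in − Q·ΣR_partial = 339.2 K − (28.44)(0.9141) = 313.2 K

T = 313.2 K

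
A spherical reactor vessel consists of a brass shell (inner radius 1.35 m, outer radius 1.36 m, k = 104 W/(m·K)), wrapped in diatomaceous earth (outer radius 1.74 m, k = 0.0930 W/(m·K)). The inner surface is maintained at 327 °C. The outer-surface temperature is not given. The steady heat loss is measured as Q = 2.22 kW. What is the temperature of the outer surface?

Sum the resistances:
  R_brass = (1/1.35 − 1/1.36)/(4πk) = 0.005447/(4π·104) = 4.168×10^-6 K/W
  R_diatomaceous earth = (1/1.36 − 1/1.74)/(4πk) = 0.1606/(4π·0.0930) = 0.1374 K/W
ΣR = 0.1374 K/W
ΔT = Q·ΣR = 2220 × 0.1374 = 305.0 K
Heat flows outward, so T_out = T_in − ΔT = 327 − 305.0 = 22.0 °C

T_out = 22.0 °C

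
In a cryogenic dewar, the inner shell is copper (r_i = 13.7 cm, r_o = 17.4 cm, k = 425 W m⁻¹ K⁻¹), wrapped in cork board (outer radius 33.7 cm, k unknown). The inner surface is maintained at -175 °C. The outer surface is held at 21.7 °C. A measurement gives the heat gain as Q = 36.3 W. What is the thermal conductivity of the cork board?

ΣR = ΔT/Q = |-175 − 21.7|/36.3 = 5.419 K/W
Known resistances:
  R_copper = (1/0.137 − 1/0.174)/(4πk) = 1.552/(4π·425) = 2.906×10^-4 K/W
R_cork board = ΣR − ΣR_known = 5.419 − 2.906×10^-4 = 5.419 K/W
(1/r₁−1/r₂)/(4πk) = 5.419 ⇒ k = 2.780/(4π·5.419) = 0.0408 W/m·K

k = 0.0408 W/m·K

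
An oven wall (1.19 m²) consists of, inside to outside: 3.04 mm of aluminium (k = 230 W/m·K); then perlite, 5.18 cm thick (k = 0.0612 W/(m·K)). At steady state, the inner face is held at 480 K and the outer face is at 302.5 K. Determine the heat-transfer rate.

Q = 250 W

Resistance network (inner→outer):
  R_aluminium = L/(kA) = 0.00304/(230·1.19) = 1.111×10^-5 K/W
  R_perlite = L/(kA) = 0.0518/(0.0612·1.19) = 0.7113 K/W
ΣR = 1.111×10^-5 + 0.7113 = 0.7113 K/W
Q = ΔT/ΣR = (480 K − 302.5 K)/0.7113 = 250 W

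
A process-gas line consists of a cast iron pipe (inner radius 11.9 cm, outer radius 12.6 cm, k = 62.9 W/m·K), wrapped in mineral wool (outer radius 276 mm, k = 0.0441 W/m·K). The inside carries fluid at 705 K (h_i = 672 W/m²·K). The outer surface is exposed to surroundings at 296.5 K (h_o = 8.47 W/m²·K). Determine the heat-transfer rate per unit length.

Q' = 141 W/m

Resistance network (inner→outer):
  R'_conv,in = 1/(2πr h) = 1/(2π·0.119·672) = 0.001990 m·K/W
  R'_cast iron = ln(0.126/0.119)/(2πk) = 0.05716/(2π·62.9) = 1.446×10^-4 m·K/W
  R'_mineral wool = ln(0.276/0.126)/(2πk) = 0.7841/(2π·0.0441) = 2.830 m·K/W
  R'_conv,out = 1/(2πr h) = 1/(2π·0.276·8.47) = 0.06808 m·K/W
ΣR = 0.001990 + 1.446×10^-4 + 2.830 + 0.06808 = 2.900 m·K/W
Q' = ΔT/ΣR = (705 K − 296.5 K)/2.900 = 141 W/m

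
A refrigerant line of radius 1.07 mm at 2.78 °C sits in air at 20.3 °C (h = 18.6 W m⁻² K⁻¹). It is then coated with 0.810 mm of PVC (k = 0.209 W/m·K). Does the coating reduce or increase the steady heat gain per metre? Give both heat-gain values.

Critical radius for a cylinder: r_cr = k/h = 0.0112 m = 1.12 cm.
Outer radius after coating: r₂ = 0.00107 + 8.10×10^-4 = 0.001880 m.
Since r₁ < r_cr and r₂ ≤ r_cr, the coating moves toward the maximum at r_cr — heat gain rises.
Bare: R = 1/(2πr₁h) = 7.997 m·K/W; Q = 17.52/7.997 = 2.19 W/m.
Coated: R = R_cond + R_conv = 4.981 m·K/W; Q = 17.52/4.981 = 3.52 W/m.

increases: 2.19 → 3.52 W/m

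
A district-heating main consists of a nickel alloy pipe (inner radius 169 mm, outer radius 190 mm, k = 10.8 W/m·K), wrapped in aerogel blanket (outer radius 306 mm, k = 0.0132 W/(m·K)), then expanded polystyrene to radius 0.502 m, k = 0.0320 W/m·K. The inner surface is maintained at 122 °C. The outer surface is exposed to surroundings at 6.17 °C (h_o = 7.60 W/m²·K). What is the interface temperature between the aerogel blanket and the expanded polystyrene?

Resistance network (inner→outer):
  R'_nickel alloy = ln(0.190/0.169)/(2πk) = 0.1171/(2π·10.8) = 0.001726 m·K/W
  R'_aerogel blanket = ln(0.306/0.190)/(2πk) = 0.4766/(2π·0.0132) = 5.746 m·K/W
  R'_expanded polystyrene = ln(0.502/0.306)/(2πk) = 0.4950/(2π·0.0320) = 2.462 m·K/W
  R'_conv,out = 1/(2πr h) = 1/(2π·0.502·7.60) = 0.04172 m·K/W
ΣR = 0.001726 + 5.746 + 2.462 + 0.04172 = 8.251 m·K/W
Q' = ΔT/ΣR = (122 °C − 6.17 °C)/8.251 = 14.04 W/m
From the inner boundary to the aerogel blanket/expanded polystyrene interface, ΣR_partial = 5.748 m·K/W.
T_interface = T_in − Q'·ΣR_partial = 122 °C − (14.04)(5.748) = 41.3 °C

T = 41.3 °C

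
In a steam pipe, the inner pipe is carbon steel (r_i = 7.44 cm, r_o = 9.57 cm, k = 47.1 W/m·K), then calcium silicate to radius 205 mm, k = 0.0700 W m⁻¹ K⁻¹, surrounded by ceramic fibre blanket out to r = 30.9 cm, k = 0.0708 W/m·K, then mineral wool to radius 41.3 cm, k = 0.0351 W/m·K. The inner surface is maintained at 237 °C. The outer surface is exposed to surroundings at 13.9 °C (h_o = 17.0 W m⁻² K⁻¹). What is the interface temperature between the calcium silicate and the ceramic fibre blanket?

T = 140 °C

Treat each layer as a resistance in series:
  R'_carbon steel = ln(0.0957/0.0744)/(2πk) = 0.2518/(2π·47.1) = 8.507×10^-4 m·K/W
  R'_calcium silicate = ln(0.205/0.0957)/(2πk) = 0.7618/(2π·0.0700) = 1.732 m·K/W
  R'_ceramic fibre blanket = ln(0.309/0.205)/(2πk) = 0.4103/(2π·0.0708) = 0.9224 m·K/W
  R'_mineral wool = ln(0.413/0.309)/(2πk) = 0.2901/(2π·0.0351) = 1.315 m·K/W
  R'_conv,out = 1/(2πr h) = 1/(2π·0.413·17.0) = 0.02267 m·K/W
ΣR = 8.507×10^-4 + 1.732 + 0.9224 + 1.315 + 0.02267 = 3.993 m·K/W
Q' = ΔT/ΣR = (237 °C − 13.9 °C)/3.993 = 55.87 W/m
From the inner boundary to the calcium silicate/ceramic fibre blanket interface, ΣR_partial = 1.733 m·K/W.
T_interface = T_in − Q'·ΣR_partial = 237 °C − (55.87)(1.733) = 140 °C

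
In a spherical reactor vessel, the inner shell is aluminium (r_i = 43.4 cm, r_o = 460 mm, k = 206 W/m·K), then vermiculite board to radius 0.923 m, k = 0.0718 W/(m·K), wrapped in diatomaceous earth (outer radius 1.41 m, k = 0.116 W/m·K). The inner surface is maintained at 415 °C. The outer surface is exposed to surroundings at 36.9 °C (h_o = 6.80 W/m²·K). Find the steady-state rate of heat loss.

Q = 257 W

Series thermal resistances, inner to outer:
  R_aluminium = (1/0.434 − 1/0.460)/(4πk) = 0.1302/(4π·206) = 5.031×10^-5 K/W
  R_vermiculite board = (1/0.460 − 1/0.923)/(4πk) = 1.090/(4π·0.0718) = 1.209 K/W
  R_diatomaceous earth = (1/0.923 − 1/1.41)/(4πk) = 0.3742/(4π·0.116) = 0.2567 K/W
  R_conv,out = 1/(4πr²h) = 1/(4π·1.41²·6.80) = 0.005886 K/W
ΣR = 5.031×10^-5 + 1.209 + 0.2567 + 0.005886 = 1.472 K/W
Q = ΔT/ΣR = (415 °C − 36.9 °C)/1.472 = 257 W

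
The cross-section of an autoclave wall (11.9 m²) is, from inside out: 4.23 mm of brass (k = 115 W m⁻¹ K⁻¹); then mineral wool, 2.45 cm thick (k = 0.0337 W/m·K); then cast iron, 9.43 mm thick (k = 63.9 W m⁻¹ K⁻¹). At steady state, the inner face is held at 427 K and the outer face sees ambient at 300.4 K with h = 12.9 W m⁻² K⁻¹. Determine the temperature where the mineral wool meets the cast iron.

Treat each layer as a resistance in series:
  R_brass = L/(kA) = 0.00423/(115·11.9) = 3.091×10^-6 K/W
  R_mineral wool = L/(kA) = 0.0245/(0.0337·11.9) = 0.06109 K/W
  R_cast iron = L/(kA) = 0.00943/(63.9·11.9) = 1.240×10^-5 K/W
  R_conv,out = 1/(hA) = 1/(12.9·11.9) = 0.006514 K/W
ΣR = 3.091×10^-6 + 0.06109 + 1.240×10^-5 + 0.006514 = 0.06762 K/W
Q = ΔT/ΣR = (427 K − 300.4 K)/0.06762 = 1872 W
From the inner boundary to the mineral wool/cast iron interface, ΣR_partial = 0.06109 K/W.
T_interface = T_in − Q·ΣR_partial = 427 K − (1872)(0.06109) = 312.6 K

T = 312.6 K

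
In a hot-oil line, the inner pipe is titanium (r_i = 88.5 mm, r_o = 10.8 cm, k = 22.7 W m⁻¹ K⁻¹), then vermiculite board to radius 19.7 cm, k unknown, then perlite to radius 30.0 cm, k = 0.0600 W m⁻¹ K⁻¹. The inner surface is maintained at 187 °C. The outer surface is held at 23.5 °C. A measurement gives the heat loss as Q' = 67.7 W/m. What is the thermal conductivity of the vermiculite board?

ΣR = ΔT/Q' = |187 − 23.5|/67.7 = 2.415 m·K/W
Known resistances:
  R'_titanium = ln(0.108/0.0885)/(2πk) = 0.1991/(2π·22.7) = 0.001396 m·K/W
  R'_perlite = ln(0.300/0.197)/(2πk) = 0.4206/(2π·0.0600) = 1.116 m·K/W
R_vermiculite board = ΣR − ΣR_known = 2.415 − 1.117 = 1.298 m·K/W
ln(r₂/r₁)/(2πk) = 1.298 ⇒ k = 0.6011/(2π·1.298) = 0.0737 W/m·K

k = 0.0737 W/m·K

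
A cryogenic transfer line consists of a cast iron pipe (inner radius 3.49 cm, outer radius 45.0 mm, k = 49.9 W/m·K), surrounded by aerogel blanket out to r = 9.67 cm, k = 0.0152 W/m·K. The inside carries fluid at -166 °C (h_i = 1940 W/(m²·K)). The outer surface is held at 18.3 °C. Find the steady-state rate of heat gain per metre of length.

Q' = 23.0 W/m

Resistance network (inner→outer):
  R'_conv,in = 1/(2πr h) = 1/(2π·0.0349·1940) = 0.002351 m·K/W
  R'_cast iron = ln(0.0450/0.0349)/(2πk) = 0.2542/(2π·49.9) = 8.107×10^-4 m·K/W
  R'_aerogel blanket = ln(0.0967/0.0450)/(2πk) = 0.7650/(2π·0.0152) = 8.010 m·K/W
ΣR = 0.002351 + 8.107×10^-4 + 8.010 = 8.013 m·K/W
Q' = ΔT/ΣR = (-166 °C − 18.3 °C)/8.013 = -23.0 W/m
(Negative Q' ⇒ heat flows inward; heat gain = 23.0 W/m.)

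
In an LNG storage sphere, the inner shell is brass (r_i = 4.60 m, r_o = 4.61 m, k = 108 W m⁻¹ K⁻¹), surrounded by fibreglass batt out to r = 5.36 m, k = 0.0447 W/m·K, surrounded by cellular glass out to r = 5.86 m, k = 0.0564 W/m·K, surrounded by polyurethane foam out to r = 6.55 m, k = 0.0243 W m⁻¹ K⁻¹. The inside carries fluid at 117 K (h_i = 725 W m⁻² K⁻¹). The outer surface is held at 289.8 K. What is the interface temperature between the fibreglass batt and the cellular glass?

T = 186.0 K

Treat each layer as a resistance in series:
  R_conv,in = 1/(4πr²h) = 1/(4π·4.60²·725) = 5.187×10^-6 K/W
  R_brass = (1/4.60 − 1/4.61)/(4πk) = 4.716×10^-4/(4π·108) = 3.475×10^-7 K/W
  R_fibreglass batt = (1/4.61 − 1/5.36)/(4πk) = 0.03035/(4π·0.0447) = 0.05404 K/W
  R_cellular glass = (1/5.36 − 1/5.86)/(4πk) = 0.01592/(4π·0.0564) = 0.02246 K/W
  R_polyurethane foam = (1/5.86 − 1/6.55)/(4πk) = 0.01798/(4π·0.0243) = 0.05887 K/W
ΣR = 5.187×10^-6 + 3.475×10^-7 + 0.05404 + 0.02246 + 0.05887 = 0.1354 K/W
Q = ΔT/ΣR = (117 K − 289.8 K)/0.1354 = -1276 W
From the inner boundary to the fibreglass batt/cellular glass interface, ΣR_partial = 0.05405 K/W.
T_interface = T_in − Q·ΣR_partial = 117 K − (-1276)(0.05405) = 186.0 K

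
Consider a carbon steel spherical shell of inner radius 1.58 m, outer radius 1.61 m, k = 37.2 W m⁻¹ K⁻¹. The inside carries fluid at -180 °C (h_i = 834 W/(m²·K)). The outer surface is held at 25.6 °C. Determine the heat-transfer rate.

Q = 3240 kW

Resistance network (inner→outer):
  R_conv,in = 1/(4πr²h) = 1/(4π·1.58²·834) = 3.822×10^-5 K/W
  R_carbon steel = (1/1.58 − 1/1.61)/(4πk) = 0.01179/(4π·37.2) = 2.523×10^-5 K/W
ΣR = 3.822×10^-5 + 2.523×10^-5 = 6.345×10^-5 K/W
Q = ΔT/ΣR = (-180 °C − 25.6 °C)/6.345×10^-5 = -3.24×10^6 W
(Negative Q ⇒ heat flows inward; heat gain = 3.24×10^6 W.)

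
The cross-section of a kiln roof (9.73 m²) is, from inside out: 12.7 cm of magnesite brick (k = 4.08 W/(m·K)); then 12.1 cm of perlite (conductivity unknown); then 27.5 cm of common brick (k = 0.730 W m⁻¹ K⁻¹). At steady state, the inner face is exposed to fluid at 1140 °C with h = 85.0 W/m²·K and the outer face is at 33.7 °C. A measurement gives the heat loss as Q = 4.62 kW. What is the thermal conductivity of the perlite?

ΣR = ΔT/Q = |1140 − 33.7|/4620 = 0.2395 K/W
Known resistances:
  R_conv,in = 1/(hA) = 1/(85.0·9.73) = 0.001209 K/W
  R_magnesite brick = L/(kA) = 0.127/(4.08·9.73) = 0.003199 K/W
  R_common brick = L/(kA) = 0.275/(0.730·9.73) = 0.03872 K/W
R_perlite = ΣR − ΣR_known = 0.2395 − 0.04313 = 0.1964 K/W
L/(kA) = 0.1964 ⇒ k = 0.121/(0.1964·9.73) = 0.0633 W/m·K

k = 0.0633 W/m·K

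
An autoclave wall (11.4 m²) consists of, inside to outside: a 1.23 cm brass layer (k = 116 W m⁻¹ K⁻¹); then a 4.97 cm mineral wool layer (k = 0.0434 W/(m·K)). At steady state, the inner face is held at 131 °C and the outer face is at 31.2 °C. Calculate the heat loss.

Treat each layer as a resistance in series:
  R_brass = L/(kA) = 0.0123/(116·11.4) = 9.301×10^-6 K/W
  R_mineral wool = L/(kA) = 0.0497/(0.0434·11.4) = 0.1005 K/W
ΣR = 9.301×10^-6 + 0.1005 = 0.1005 K/W
Q = ΔT/ΣR = (131 °C − 31.2 °C)/0.1005 = 993 W

Q = 993 W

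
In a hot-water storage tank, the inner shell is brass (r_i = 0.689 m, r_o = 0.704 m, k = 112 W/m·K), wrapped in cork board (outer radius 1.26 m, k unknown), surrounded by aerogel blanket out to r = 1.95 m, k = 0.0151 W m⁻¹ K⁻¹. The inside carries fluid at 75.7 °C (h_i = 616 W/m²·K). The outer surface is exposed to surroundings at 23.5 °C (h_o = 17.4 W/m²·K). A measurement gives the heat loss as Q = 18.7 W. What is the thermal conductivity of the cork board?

k = 0.0381 W/m·K

ΣR = ΔT/Q = |75.7 − 23.5|/18.7 = 2.791 K/W
Known resistances:
  R_conv,in = 1/(4πr²h) = 1/(4π·0.689²·616) = 2.721×10^-4 K/W
  R_brass = (1/0.689 − 1/0.704)/(4πk) = 0.03092/(4π·112) = 2.197×10^-5 K/W
  R_aerogel blanket = (1/1.26 − 1/1.95)/(4πk) = 0.2808/(4π·0.0151) = 1.480 K/W
  R_conv,out = 1/(4πr²h) = 1/(4π·1.95²·17.4) = 0.001203 K/W
R_cork board = ΣR − ΣR_known = 2.791 − 1.481 = 1.310 K/W
(1/r₁−1/r₂)/(4πk) = 1.310 ⇒ k = 0.6268/(4π·1.310) = 0.0381 W/m·K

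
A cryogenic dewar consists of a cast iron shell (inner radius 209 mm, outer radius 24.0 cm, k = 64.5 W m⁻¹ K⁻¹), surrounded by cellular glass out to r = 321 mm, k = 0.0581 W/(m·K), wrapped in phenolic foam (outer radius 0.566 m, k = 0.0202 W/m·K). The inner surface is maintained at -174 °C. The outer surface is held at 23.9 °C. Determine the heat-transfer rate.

Resistance network (inner→outer):
  R_cast iron = (1/0.209 − 1/0.240)/(4πk) = 0.6180/(4π·64.5) = 7.625×10^-4 K/W
  R_cellular glass = (1/0.240 − 1/0.321)/(4πk) = 1.051/(4π·0.0581) = 1.440 K/W
  R_phenolic foam = (1/0.321 − 1/0.566)/(4πk) = 1.348/(4π·0.0202) = 5.312 K/W
ΣR = 7.625×10^-4 + 1.440 + 5.312 = 6.753 K/W
Q = ΔT/ΣR = (-174 °C − 23.9 °C)/6.753 = -29.3 W
(Negative Q ⇒ heat flows inward; heat gain = 29.3 W.)

Q = 29.3 W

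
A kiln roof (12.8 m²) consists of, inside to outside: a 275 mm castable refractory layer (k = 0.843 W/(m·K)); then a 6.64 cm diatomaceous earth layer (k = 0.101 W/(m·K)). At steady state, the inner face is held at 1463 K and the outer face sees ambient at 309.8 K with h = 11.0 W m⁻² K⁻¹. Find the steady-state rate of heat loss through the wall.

Series thermal resistances, inner to outer:
  R_castable refractory = L/(kA) = 0.275/(0.843·12.8) = 0.02549 K/W
  R_diatomaceous earth = L/(kA) = 0.0664/(0.101·12.8) = 0.05136 K/W
  R_conv,out = 1/(hA) = 1/(11.0·12.8) = 0.007102 K/W
ΣR = 0.02549 + 0.05136 + 0.007102 = 0.08395 K/W
Q = ΔT/ΣR = (1463 K − 309.8 K)/0.08395 = 13700 W

Q = 13.7 kW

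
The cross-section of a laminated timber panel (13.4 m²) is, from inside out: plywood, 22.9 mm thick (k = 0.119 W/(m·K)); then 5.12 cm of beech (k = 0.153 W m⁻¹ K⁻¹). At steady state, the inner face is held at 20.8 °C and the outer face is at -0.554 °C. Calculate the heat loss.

Q = 543 W

Treat each layer as a resistance in series:
  R_plywood = L/(kA) = 0.0229/(0.119·13.4) = 0.01436 K/W
  R_beech = L/(kA) = 0.0512/(0.153·13.4) = 0.02497 K/W
ΣR = 0.01436 + 0.02497 = 0.03933 K/W
Q = ΔT/ΣR = (20.8 °C − -0.554 °C)/0.03933 = 543 W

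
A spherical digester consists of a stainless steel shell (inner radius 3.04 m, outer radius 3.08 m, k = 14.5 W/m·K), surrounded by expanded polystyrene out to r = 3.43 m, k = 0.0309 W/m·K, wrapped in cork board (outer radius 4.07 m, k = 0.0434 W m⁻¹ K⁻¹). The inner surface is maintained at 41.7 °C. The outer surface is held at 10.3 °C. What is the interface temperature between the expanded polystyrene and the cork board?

Treat each layer as a resistance in series:
  R_stainless steel = (1/3.04 − 1/3.08)/(4πk) = 0.004272/(4π·14.5) = 2.345×10^-5 K/W
  R_expanded polystyrene = (1/3.08 − 1/3.43)/(4πk) = 0.03313/(4π·0.0309) = 0.08532 K/W
  R_cork board = (1/3.43 − 1/4.07)/(4πk) = 0.04584/(4π·0.0434) = 0.08406 K/W
ΣR = 2.345×10^-5 + 0.08532 + 0.08406 = 0.1694 K/W
Q = ΔT/ΣR = (41.7 °C − 10.3 °C)/0.1694 = 185.4 W
From the inner boundary to the expanded polystyrene/cork board interface, ΣR_partial = 0.08534 K/W.
T_interface = T_in − Q·ΣR_partial = 41.7 °C − (185.4)(0.08534) = 25.9 °C

T = 25.9 °C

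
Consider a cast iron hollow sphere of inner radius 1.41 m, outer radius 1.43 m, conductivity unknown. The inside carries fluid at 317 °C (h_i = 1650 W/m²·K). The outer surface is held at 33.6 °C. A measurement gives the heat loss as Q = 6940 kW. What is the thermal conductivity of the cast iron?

k = 47.6 W/m·K

ΣR = ΔT/Q = |317 − 33.6|/6.94×10^6 = 4.084×10^-5 K/W
Known resistances:
  R_conv,in = 1/(4πr²h) = 1/(4π·1.41²·1650) = 2.426×10^-5 K/W
R_cast iron = ΣR − ΣR_known = 4.084×10^-5 − 2.426×10^-5 = 1.658×10^-5 K/W
(1/r₁−1/r₂)/(4πk) = 1.658×10^-5 ⇒ k = 0.009919/(4π·1.658×10^-5) = 47.6 W/m·K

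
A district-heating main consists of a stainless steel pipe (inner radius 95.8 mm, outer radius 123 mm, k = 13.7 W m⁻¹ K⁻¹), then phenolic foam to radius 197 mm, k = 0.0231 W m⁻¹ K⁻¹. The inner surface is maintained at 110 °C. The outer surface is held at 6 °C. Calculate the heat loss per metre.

Resistance network (inner→outer):
  R'_stainless steel = ln(0.123/0.0958)/(2πk) = 0.2499/(2π·13.7) = 0.002903 m·K/W
  R'_phenolic foam = ln(0.197/0.123)/(2πk) = 0.4710/(2π·0.0231) = 3.245 m·K/W
ΣR = 0.002903 + 3.245 = 3.248 m·K/W
Q' = ΔT/ΣR = (110 °C − 6 °C)/3.248 = 32.0 W/m

Q' = 32.0 W/m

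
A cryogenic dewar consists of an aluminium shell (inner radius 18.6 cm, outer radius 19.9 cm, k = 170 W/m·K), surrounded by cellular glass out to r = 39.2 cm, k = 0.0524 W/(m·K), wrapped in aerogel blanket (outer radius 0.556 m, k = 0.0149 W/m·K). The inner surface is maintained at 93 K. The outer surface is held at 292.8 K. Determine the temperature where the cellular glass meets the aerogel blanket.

T = 189.5 K

Resistance network (inner→outer):
  R_aluminium = (1/0.186 − 1/0.199)/(4πk) = 0.3512/(4π·170) = 1.644×10^-4 K/W
  R_cellular glass = (1/0.199 − 1/0.392)/(4πk) = 2.474/(4π·0.0524) = 3.757 K/W
  R_aerogel blanket = (1/0.392 − 1/0.556)/(4πk) = 0.7525/(4π·0.0149) = 4.019 K/W
ΣR = 1.644×10^-4 + 3.757 + 4.019 = 7.776 K/W
Q = ΔT/ΣR = (93 K − 292.8 K)/7.776 = -25.69 W
From the inner boundary to the cellular glass/aerogel blanket interface, ΣR_partial = 3.757 K/W.
T_interface = T_in − Q·ΣR_partial = 93 K − (-25.69)(3.757) = 189.5 K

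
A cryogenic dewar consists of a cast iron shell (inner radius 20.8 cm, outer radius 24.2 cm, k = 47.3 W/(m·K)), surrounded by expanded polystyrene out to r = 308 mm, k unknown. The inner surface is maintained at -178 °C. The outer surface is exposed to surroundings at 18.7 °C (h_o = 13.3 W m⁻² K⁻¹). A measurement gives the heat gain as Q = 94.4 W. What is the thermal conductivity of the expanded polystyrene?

k = 0.0349 W/m·K

ΣR = ΔT/Q = |-178 − 18.7|/94.4 = 2.084 K/W
Known resistances:
  R_cast iron = (1/0.208 − 1/0.242)/(4πk) = 0.6755/(4π·47.3) = 0.001136 K/W
  R_conv,out = 1/(4πr²h) = 1/(4π·0.308²·13.3) = 0.06307 K/W
R_expanded polystyrene = ΣR − ΣR_known = 2.084 − 0.06421 = 2.020 K/W
(1/r₁−1/r₂)/(4πk) = 2.020 ⇒ k = 0.8855/(4π·2.020) = 0.0349 W/m·K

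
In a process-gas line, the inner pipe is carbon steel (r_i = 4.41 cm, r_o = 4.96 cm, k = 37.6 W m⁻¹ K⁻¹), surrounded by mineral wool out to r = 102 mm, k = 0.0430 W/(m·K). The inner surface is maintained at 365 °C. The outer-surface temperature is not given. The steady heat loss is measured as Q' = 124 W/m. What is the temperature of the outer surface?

T_out = 34.0 °C

Series resistances:
  R'_carbon steel = ln(0.0496/0.0441)/(2πk) = 0.1175/(2π·37.6) = 4.975×10^-4 m·K/W
  R'_mineral wool = ln(0.102/0.0496)/(2πk) = 0.7210/(2π·0.0430) = 2.669 m·K/W
ΣR = 2.669 m·K/W
ΔT = Q'·ΣR = 124 × 2.669 = 331.0 K
Heat flows outward, so T_out = T_in − ΔT = 365 − 331.0 = 34.0 °C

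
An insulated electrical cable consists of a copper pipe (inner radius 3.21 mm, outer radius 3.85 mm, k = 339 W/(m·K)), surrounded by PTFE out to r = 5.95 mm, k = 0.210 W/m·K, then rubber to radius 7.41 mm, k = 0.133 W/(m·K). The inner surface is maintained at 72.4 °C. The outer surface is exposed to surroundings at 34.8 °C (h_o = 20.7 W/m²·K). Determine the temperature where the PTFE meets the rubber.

T = 64.8 °C

Series thermal resistances, inner to outer:
  R'_copper = ln(0.00385/0.00321)/(2πk) = 0.1818/(2π·339) = 8.535×10^-5 m·K/W
  R'_PTFE = ln(0.00595/0.00385)/(2πk) = 0.4353/(2π·0.210) = 0.3299 m·K/W
  R'_rubber = ln(0.00741/0.00595)/(2πk) = 0.2194/(2π·0.133) = 0.2626 m·K/W
  R'_conv,out = 1/(2πr h) = 1/(2π·0.00741·20.7) = 1.038 m·K/W
ΣR = 8.535×10^-5 + 0.3299 + 0.2626 + 1.038 = 1.631 m·K/W
Q' = ΔT/ΣR = (72.4 °C − 34.8 °C)/1.631 = 23.05 W/m
From the inner boundary to the PTFE/rubber interface, ΣR_partial = 0.3300 m·K/W.
T_interface = T_in − Q'·ΣR_partial = 72.4 °C − (23.05)(0.3300) = 64.8 °C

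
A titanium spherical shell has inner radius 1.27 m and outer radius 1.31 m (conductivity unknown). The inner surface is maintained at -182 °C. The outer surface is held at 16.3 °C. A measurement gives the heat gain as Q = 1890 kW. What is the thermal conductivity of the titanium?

ΣR = ΔT/Q = |-182 − 16.3|/1.89×10^6 = 1.049×10^-4 K/W
(1/r₁−1/r₂)/(4πk) = 1.049×10^-4 ⇒ k = 0.02404/(4π·1.049×10^-4) = 18.2 W/m·K

k = 18.2 W/m·K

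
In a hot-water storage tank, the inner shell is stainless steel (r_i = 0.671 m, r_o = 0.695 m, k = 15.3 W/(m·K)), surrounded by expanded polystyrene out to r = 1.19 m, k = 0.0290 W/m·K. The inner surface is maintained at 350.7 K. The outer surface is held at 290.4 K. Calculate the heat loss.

Q = 36.7 W

Treat each layer as a resistance in series:
  R_stainless steel = (1/0.671 − 1/0.695)/(4πk) = 0.05146/(4π·15.3) = 2.677×10^-4 K/W
  R_expanded polystyrene = (1/0.695 − 1/1.19)/(4πk) = 0.5985/(4π·0.0290) = 1.642 K/W
ΣR = 2.677×10^-4 + 1.642 = 1.642 K/W
Q = ΔT/ΣR = (350.7 K − 290.4 K)/1.642 = 36.7 W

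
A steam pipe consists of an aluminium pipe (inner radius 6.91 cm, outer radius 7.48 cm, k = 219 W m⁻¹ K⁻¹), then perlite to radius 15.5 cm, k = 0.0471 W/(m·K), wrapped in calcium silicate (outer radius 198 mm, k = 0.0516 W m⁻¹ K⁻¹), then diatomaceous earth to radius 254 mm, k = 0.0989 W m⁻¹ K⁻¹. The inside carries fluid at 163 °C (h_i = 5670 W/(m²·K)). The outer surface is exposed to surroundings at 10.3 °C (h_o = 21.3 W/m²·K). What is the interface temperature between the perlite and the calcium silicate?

T = 59.9 °C

Treat each layer as a resistance in series:
  R'_conv,in = 1/(2πr h) = 1/(2π·0.0691·5670) = 4.062×10^-4 m·K/W
  R'_aluminium = ln(0.0748/0.0691)/(2πk) = 0.07926/(2π·219) = 5.760×10^-5 m·K/W
  R'_perlite = ln(0.155/0.0748)/(2πk) = 0.7286/(2π·0.0471) = 2.462 m·K/W
  R'_calcium silicate = ln(0.198/0.155)/(2πk) = 0.2448/(2π·0.0516) = 0.7552 m·K/W
  R'_diatomaceous earth = ln(0.254/0.198)/(2πk) = 0.2491/(2π·0.0989) = 0.4008 m·K/W
  R'_conv,out = 1/(2πr h) = 1/(2π·0.254·21.3) = 0.02942 m·K/W
ΣR = 4.062×10^-4 + 5.760×10^-5 + 2.462 + 0.7552 + 0.4008 + 0.02942 = 3.648 m·K/W
Q' = ΔT/ΣR = (163 °C − 10.3 °C)/3.648 = 41.86 W/m
From the inner boundary to the perlite/calcium silicate interface, ΣR_partial = 2.462 m·K/W.
T_interface = T_in − Q'·ΣR_partial = 163 °C − (41.86)(2.462) = 59.9 °C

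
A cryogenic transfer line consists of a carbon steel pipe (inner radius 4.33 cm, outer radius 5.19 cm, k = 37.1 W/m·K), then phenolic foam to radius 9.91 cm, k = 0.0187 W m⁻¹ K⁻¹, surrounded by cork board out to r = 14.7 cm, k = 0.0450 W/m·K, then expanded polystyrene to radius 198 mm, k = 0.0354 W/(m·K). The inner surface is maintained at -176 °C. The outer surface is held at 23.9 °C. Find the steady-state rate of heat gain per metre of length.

Series thermal resistances, inner to outer:
  R'_carbon steel = ln(0.0519/0.0433)/(2πk) = 0.1812/(2π·37.1) = 7.772×10^-4 m·K/W
  R'_phenolic foam = ln(0.0991/0.0519)/(2πk) = 0.6468/(2π·0.0187) = 5.505 m·K/W
  R'_cork board = ln(0.147/0.0991)/(2πk) = 0.3943/(2π·0.0450) = 1.395 m·K/W
  R'_expanded polystyrene = ln(0.198/0.147)/(2πk) = 0.2978/(2π·0.0354) = 1.339 m·K/W
ΣR = 7.772×10^-4 + 5.505 + 1.395 + 1.339 = 8.240 m·K/W
Q' = ΔT/ΣR = (-176 °C − 23.9 °C)/8.240 = -24.3 W/m
(Negative Q' ⇒ heat flows inward; heat gain = 24.3 W/m.)

Q' = 24.3 W/m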